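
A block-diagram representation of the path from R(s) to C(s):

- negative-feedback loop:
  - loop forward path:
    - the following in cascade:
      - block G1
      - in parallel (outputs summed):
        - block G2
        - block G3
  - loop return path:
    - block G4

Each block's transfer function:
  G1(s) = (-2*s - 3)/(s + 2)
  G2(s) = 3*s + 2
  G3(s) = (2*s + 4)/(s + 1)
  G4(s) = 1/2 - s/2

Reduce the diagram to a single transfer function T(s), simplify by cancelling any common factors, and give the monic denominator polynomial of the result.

The answer is s^4 + 17*s^3/6 + 2*s^2 - 3*s/2 - 7/3.

Reasoning:
Step 1 - sum the parallel branches G2, G3; result (3*s^2 + 7*s + 6)/(s + 1)
Step 2 - cascade G1, (G2+G3); result (-6*s^3 - 23*s^2 - 33*s - 18)/(s^2 + 3*s + 2)
Step 3 - apply the feedback formula to (G1*(G2+G3)), G4; result (-12*s^3 - 46*s^2 - 66*s - 36)/(6*s^4 + 17*s^3 + 12*s^2 - 9*s - 14)
That last expression is T(s), already simplified. Scaling its denominator by 1/6 (the reciprocal of the leading coefficient) yields the monic denominator.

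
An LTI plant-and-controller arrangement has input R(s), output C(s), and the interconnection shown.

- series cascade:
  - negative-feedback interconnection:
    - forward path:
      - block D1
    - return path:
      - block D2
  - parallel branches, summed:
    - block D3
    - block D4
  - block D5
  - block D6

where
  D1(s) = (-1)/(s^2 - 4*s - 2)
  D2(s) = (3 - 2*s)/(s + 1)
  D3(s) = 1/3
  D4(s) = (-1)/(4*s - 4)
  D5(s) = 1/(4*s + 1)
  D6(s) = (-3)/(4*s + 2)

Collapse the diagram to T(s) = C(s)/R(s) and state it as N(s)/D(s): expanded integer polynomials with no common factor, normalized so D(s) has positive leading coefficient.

First reduce the diagram to T(s).

Step 1 - apply the feedback formula to D1, D2; result (-s - 1)/(s^3 - 3*s^2 - 4*s - 5)
Step 2 - add D3, D4 (parallel); result (4*s - 7)/(12*s - 12)
Step 3 - series reduction of [D1/(1+D1*D2)], (D3+D4), D5, D6, which is the overall transfer function T(s) = C(s)/R(s) in lowest terms

Answer: (4*s^2 - 3*s - 7)/(64*s^6 - 208*s^5 - 248*s^4 - 144*s^3 + 264*s^2 + 232*s + 40)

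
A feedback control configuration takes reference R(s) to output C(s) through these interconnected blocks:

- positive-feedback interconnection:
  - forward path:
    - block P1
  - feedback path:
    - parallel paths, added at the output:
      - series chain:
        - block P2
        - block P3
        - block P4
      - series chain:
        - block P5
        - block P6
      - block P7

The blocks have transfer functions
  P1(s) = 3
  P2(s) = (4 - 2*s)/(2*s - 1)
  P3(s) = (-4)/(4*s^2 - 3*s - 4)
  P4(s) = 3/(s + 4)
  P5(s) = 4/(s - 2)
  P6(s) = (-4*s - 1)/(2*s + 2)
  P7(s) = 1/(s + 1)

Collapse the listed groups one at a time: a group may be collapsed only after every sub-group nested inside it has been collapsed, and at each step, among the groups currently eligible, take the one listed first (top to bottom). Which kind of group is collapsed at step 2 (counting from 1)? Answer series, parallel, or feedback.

Step 1: reduce the series chain P2, P3, P4
Step 2: series reduction of P5, P6
Step 3: parallel reduction of (P2*P3*P4), (P5*P6), P7
Step 4: close the feedback loop around P1, ((P2*P3*P4)+(P5*P6)+P7)
The group at step 2 is a series group.

Therefore the answer is series.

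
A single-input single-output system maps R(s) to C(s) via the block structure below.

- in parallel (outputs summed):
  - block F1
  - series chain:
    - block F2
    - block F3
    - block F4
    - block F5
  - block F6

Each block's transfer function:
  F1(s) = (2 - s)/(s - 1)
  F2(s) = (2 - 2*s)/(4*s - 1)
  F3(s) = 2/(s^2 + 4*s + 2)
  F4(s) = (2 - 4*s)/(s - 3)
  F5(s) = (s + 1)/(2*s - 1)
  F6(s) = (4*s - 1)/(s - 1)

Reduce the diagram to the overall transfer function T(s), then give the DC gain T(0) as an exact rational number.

First reduce the diagram to T(s).

(1) multiply F2, F3, F4, F5 (series); result (8*s^2 - 8)/(4*s^4 + 3*s^3 - 41*s^2 - 14*s + 6)
(2) reduce the parallel group F1, (F2*F3*F4*F5), F6; result (12*s^5 + 13*s^4 - 112*s^3 - 91*s^2 - 4*s + 14)/(4*s^5 - s^4 - 44*s^3 + 27*s^2 + 20*s - 6)
That last expression is T(s); at s = 0 only the constant terms survive, so T(0) = 14/(-6) = -7/3.

Answer: -7/3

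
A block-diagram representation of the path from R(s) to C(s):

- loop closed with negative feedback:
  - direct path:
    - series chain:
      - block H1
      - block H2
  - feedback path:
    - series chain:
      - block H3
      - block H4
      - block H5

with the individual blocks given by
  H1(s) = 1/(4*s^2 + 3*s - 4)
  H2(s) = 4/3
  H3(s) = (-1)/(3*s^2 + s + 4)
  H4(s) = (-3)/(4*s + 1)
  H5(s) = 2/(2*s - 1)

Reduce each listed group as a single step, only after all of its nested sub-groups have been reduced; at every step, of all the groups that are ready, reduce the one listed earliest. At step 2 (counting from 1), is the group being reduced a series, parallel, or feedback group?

Step 1: multiply H1, H2 (series)
Step 2: cascade H3, H4, H5
Step 3: collapse the loop ((H1*H2) forward, (H3*H4*H5) return)
Step 2 collapses a series group.

Answer: series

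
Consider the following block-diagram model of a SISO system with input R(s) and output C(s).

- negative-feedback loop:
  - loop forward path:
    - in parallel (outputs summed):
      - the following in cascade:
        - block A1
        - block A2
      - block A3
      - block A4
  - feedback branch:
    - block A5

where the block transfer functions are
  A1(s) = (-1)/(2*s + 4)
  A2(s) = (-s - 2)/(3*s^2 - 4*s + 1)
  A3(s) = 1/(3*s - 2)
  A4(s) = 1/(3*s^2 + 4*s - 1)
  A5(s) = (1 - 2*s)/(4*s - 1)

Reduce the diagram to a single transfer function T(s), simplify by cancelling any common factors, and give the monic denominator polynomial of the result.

First reduce the diagram to T(s).

1. reduce the series chain A1, A2, giving 1/(6*s^2 - 8*s + 2)
2. sum the parallel branches (A1*A2), A3, A4, giving (18*s^4 + 27*s^3 - 62*s^2 + 27*s - 4)/(54*s^5 - 36*s^4 - 96*s^3 + 112*s^2 - 38*s + 4)
3. feedback reduction of ((A1*A2)+A3+A4), A5, giving (72*s^5 + 90*s^4 - 275*s^3 + 170*s^2 - 43*s + 4)/(216*s^6 - 234*s^5 - 384*s^4 + 695*s^3 - 380*s^2 + 89*s - 8)
That last expression is T(s), already simplified. Scaling its denominator by 1/216 (the reciprocal of the leading coefficient) yields the monic denominator.

Answer: s^6 - 13*s^5/12 - 16*s^4/9 + 695*s^3/216 - 95*s^2/54 + 89*s/216 - 1/27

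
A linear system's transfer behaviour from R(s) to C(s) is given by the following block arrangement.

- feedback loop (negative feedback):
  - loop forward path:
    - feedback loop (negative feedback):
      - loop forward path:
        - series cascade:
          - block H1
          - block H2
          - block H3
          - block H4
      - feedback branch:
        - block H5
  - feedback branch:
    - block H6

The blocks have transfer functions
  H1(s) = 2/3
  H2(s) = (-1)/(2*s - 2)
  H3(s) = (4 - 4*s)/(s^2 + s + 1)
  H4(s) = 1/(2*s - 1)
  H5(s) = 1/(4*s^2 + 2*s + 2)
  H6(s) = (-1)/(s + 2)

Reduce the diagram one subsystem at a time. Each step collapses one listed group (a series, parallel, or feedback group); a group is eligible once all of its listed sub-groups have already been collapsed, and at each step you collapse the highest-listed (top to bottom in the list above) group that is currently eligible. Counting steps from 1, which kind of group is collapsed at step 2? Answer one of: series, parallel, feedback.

[1] series reduction of H1, H2, H3, H4
[2] close the feedback loop around (H1*H2*H3*H4), H5
[3] reduce the feedback loop with forward [(H1*H2*H3*H4)/(1+(H1*H2*H3*H4)*H5)] and return H6
At step 2 the group reduced is feedback.

Final answer: feedback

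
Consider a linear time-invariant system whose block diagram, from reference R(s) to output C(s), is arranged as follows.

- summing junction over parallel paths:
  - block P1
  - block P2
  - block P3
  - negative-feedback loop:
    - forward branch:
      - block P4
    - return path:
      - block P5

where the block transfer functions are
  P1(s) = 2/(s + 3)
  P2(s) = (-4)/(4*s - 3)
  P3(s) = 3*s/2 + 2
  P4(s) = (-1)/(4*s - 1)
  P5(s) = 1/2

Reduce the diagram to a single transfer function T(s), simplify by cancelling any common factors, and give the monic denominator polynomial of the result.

Step 1 - reduce the feedback loop with forward P4 and return P5: (-2)/(8*s - 3)
Step 2 - combine P1, P2, P3, [P4/(1+P4*P5)] in parallel: (96*s^4 + 308*s^3 - 9*s^2 - 663*s + 252)/(64*s^3 + 120*s^2 - 198*s + 54)
Step 2 gives the fully reduced T(s), with no common factor left to cancel. The denominator's leading coefficient is 64, so divide each of its coefficients by 64 to get the monic form.

Hence the answer: s^3 + 15*s^2/8 - 99*s/32 + 27/32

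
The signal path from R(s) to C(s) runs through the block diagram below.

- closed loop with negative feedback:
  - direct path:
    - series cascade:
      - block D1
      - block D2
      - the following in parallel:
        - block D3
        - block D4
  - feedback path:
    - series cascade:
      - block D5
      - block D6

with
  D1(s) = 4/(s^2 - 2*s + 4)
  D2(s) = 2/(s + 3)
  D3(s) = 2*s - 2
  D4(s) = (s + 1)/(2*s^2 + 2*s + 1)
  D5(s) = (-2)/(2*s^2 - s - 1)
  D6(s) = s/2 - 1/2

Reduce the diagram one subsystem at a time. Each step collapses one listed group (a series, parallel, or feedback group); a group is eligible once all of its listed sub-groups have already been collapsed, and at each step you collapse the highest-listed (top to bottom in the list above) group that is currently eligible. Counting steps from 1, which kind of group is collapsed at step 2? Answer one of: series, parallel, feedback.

[1] add D3, D4 (parallel)
[2] cascade D1, D2, (D3+D4)
[3] combine D5, D6 in series
[4] close the feedback loop around (D1*D2*(D3+D4)), (D5*D6)
Step 2 collapses a series group.

Hence the answer: series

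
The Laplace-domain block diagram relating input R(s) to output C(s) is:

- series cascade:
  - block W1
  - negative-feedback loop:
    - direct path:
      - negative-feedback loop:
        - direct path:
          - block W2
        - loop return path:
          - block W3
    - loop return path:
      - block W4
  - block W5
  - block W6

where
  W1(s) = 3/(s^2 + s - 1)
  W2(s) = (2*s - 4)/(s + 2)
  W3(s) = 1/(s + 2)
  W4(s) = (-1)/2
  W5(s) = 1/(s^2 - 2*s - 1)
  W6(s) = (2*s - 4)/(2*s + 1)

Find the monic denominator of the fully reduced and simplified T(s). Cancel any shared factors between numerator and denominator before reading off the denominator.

Answer: s^6 + s^5/6 - 29*s^4/6 - 4*s^3 + 5*s^2/6 + 3*s/2 + 1/3

Working:
Step 1: reduce the feedback loop with forward W2 and return W3 -> (2*s^2 - 8)/(s^2 + 6*s)
Step 2: reduce the feedback loop with forward [W2/(1+W2*W3)] and return W4 -> (s^2 - 4)/(3*s + 2)
Step 3: reduce the series chain W1, [[W2/(1+W2*W3)]/(1+[W2/(1+W2*W3)]*W4)], W5, W6 -> (6*s^3 - 12*s^2 - 24*s + 48)/(6*s^6 + s^5 - 29*s^4 - 24*s^3 + 5*s^2 + 9*s + 2)
That last expression is T(s), already simplified. Scaling its denominator by 1/6 (the reciprocal of the leading coefficient) yields the monic denominator.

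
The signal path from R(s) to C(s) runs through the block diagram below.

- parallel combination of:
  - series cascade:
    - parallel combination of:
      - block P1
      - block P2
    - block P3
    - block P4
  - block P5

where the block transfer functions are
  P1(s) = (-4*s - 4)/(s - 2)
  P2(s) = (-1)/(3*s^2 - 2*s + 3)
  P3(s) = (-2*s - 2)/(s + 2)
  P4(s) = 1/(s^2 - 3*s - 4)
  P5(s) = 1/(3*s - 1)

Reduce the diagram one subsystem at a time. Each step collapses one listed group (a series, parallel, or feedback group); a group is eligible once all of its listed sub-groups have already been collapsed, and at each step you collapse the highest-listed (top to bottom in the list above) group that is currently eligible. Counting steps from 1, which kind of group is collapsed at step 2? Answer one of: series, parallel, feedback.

Answer: series

Working:
Step 1. add P1, P2 (parallel)
Step 2. reduce the series chain (P1+P2), P3, P4
Step 3. parallel reduction of ((P1+P2)*P3*P4), P5
Step 2: series.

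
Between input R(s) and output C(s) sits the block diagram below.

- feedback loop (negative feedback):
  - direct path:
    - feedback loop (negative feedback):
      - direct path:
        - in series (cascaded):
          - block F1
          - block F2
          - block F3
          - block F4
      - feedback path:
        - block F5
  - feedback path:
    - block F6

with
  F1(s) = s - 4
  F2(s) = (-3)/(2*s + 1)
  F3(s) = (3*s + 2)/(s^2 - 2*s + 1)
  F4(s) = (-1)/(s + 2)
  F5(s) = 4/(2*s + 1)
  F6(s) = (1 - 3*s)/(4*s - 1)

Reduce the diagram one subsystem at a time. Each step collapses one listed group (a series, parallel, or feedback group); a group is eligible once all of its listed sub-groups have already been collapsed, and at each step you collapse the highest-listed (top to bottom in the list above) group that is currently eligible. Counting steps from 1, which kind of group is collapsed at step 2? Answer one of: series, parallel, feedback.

(1) cascade F1, F2, F3, F4
(2) close the feedback loop around (F1*F2*F3*F4), F5
(3) reduce the feedback loop with forward [(F1*F2*F3*F4)/(1+(F1*F2*F3*F4)*F5)] and return F6
Step 2: feedback.

Answer: feedback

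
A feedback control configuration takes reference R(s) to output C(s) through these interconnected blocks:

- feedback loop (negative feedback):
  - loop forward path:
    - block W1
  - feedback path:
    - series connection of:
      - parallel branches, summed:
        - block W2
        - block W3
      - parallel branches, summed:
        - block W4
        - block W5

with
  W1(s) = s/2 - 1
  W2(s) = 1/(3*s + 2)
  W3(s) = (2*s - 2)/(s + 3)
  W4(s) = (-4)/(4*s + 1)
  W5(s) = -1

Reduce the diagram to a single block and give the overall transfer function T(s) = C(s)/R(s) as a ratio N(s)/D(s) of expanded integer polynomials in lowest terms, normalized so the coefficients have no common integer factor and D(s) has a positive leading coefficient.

The answer is (-12*s^4 - 23*s^3 + 59*s^2 + 64*s + 12)/(24*s^4 - 46*s^3 - 155*s^2 - 57*s - 2).

Reasoning:
(1) combine W2, W3 in parallel: (6*s^2 - s - 1)/(3*s^2 + 11*s + 6)
(2) combine W4, W5 in parallel: (-4*s - 5)/(4*s + 1)
(3) reduce the series chain (W2+W3), (W4+W5): (-24*s^3 - 26*s^2 + 9*s + 5)/(12*s^3 + 47*s^2 + 35*s + 6)
(4) collapse the loop (W1 forward, ((W2+W3)*(W4+W5)) return) - this is the overall T(s), already in the required normalized form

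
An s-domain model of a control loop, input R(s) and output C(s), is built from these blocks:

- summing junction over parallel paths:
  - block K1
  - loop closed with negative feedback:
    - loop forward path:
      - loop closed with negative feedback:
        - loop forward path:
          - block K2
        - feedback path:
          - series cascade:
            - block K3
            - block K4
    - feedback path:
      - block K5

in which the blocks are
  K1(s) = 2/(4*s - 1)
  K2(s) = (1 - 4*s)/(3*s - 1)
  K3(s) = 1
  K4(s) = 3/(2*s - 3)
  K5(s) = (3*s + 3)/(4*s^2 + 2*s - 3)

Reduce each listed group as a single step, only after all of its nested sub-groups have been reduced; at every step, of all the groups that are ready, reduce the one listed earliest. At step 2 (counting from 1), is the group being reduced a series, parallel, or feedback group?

(1) multiply K3, K4 (series)
(2) feedback reduction of K2, (K3*K4)
(3) close the feedback loop around [K2/(1+K2*(K3*K4))], K5
(4) parallel reduction of K1, [[K2/(1+K2*(K3*K4))]/(1+[K2/(1+K2*(K3*K4))]*K5)]
At step 2 the group reduced is feedback.

Final answer: feedback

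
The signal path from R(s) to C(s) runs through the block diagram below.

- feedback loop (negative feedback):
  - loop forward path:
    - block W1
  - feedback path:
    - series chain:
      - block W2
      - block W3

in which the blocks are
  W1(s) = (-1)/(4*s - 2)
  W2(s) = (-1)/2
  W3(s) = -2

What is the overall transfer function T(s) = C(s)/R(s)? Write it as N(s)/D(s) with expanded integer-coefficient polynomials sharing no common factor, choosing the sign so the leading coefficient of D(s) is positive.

Step 1. multiply W2, W3 (series) gives 1
Step 2. feedback reduction of W1, (W2*W3): this yields T(s), and no further normalization is needed

Hence the answer: (-1)/(4*s - 3)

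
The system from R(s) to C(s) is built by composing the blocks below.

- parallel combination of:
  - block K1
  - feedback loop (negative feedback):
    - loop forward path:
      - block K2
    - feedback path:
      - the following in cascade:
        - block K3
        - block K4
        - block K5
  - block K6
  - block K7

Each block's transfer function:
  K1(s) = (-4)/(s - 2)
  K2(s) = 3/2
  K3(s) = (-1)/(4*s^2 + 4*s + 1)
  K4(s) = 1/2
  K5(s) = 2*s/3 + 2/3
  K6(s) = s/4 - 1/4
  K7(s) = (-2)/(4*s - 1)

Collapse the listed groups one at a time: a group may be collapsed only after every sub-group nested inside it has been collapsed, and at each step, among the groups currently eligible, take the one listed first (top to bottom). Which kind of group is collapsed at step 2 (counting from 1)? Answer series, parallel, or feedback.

Reducing step by step:

[1] series reduction of K3, K4, K5
[2] feedback reduction of K2, (K3*K4*K5)
[3] combine K1, [K2/(1+K2*(K3*K4*K5))], K6, K7 in parallel
At step 2 the group reduced is feedback.

Answer: feedback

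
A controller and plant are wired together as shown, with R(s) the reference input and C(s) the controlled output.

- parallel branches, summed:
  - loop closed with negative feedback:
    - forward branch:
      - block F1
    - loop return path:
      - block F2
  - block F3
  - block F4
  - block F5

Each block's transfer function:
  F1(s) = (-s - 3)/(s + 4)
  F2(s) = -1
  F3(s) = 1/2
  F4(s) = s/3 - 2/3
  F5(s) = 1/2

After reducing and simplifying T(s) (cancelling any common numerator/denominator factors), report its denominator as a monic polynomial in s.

Step 1 - collapse the loop (F1 forward, F2 return) -> (-s - 3)/(2*s + 7)
Step 2 - sum the parallel branches [F1/(1+F1*F2)], F3, F4, F5 -> (2*s^2 + 6*s - 2)/(6*s + 21)
T(s) is the step-2 result (common factors already cancelled). Leading coefficient of the denominator: 6. Divide through by 6 for the monic polynomial.

Therefore the answer is s + 7/2.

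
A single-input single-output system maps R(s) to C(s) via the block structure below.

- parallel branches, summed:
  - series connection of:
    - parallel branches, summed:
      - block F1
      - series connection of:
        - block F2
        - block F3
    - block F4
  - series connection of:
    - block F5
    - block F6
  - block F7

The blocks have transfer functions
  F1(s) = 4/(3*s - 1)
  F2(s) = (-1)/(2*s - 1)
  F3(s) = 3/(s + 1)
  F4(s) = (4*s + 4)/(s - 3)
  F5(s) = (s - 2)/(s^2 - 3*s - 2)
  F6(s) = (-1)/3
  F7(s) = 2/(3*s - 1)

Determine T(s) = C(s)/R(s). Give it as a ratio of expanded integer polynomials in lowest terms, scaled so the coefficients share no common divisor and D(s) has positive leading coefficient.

Step 1: reduce the series chain F2, F3, giving (-3)/(2*s^2 + s - 1)
Step 2: sum the parallel branches F1, (F2*F3), giving (8*s^2 - 5*s - 1)/(6*s^3 + s^2 - 4*s + 1)
Step 3: multiply (F1+(F2*F3)), F4 (series), giving (32*s^2 - 20*s - 4)/(6*s^3 - 23*s^2 + 16*s - 3)
Step 4: series reduction of F5, F6, giving (2 - s)/(3*s^2 - 9*s - 6)
Step 5: parallel reduction of ((F1+(F2*F3))*F4), (F5*F6), F7; the result is T(s) itself (integer coefficients, no common factor, positive leading denominator coefficient)

Hence the answer: (102*s^4 - 391*s^3 + 34*s^2 + 221*s - 18)/(18*s^5 - 123*s^4 + 219*s^3 - 15*s^2 - 69*s + 18)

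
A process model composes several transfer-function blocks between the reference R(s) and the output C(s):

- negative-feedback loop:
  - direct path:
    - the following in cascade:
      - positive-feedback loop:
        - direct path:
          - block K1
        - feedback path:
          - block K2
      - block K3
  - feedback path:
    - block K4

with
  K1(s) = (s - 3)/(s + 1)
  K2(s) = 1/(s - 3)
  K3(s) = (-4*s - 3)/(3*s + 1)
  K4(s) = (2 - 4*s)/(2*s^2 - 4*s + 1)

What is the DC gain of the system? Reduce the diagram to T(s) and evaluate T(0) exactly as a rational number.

The answer is 1/2.

Reasoning:
Step 1 - apply the feedback formula to K1, K2 gives (s - 3)/s
Step 2 - combine [K1/(1-K1*K2)], K3 in series gives (-4*s^2 + 9*s + 9)/(3*s^2 + s)
Step 3 - apply the feedback formula to ([K1/(1-K1*K2)]*K3), K4 gives (-8*s^4 + 34*s^3 - 22*s^2 - 27*s + 9)/(6*s^4 + 6*s^3 - 45*s^2 - 17*s + 18)
Evaluating the step-3 result (the overall T(s)) at s = 0 gives T(0) = 9/18 = 1/2.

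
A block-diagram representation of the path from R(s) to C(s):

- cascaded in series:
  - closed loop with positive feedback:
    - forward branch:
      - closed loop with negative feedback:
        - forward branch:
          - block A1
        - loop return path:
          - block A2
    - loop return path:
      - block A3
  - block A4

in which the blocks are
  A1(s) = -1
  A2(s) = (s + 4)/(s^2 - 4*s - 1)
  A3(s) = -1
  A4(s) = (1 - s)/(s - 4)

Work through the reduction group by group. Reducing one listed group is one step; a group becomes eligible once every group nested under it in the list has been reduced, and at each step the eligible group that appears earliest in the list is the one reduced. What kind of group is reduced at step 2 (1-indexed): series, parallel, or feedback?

Step 1 - apply the feedback formula to A1, A2
Step 2 - collapse the loop ([A1/(1+A1*A2)] forward, A3 return)
Step 3 - combine [[A1/(1+A1*A2)]/(1-[A1/(1+A1*A2)]*A3)], A4 in series
The group at step 2 is a feedback group.

Therefore the answer is feedback.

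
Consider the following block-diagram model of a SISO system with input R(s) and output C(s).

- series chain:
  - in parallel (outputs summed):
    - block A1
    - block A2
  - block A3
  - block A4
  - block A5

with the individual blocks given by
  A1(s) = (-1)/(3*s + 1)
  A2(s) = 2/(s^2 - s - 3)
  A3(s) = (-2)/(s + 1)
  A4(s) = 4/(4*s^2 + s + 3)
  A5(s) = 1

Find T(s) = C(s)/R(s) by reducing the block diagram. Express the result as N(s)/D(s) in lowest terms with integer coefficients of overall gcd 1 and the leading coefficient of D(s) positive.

First reduce the diagram to T(s).

[1] add A1, A2 (parallel) -> (-s^2 + 7*s + 5)/(3*s^3 - 2*s^2 - 10*s - 3)
[2] series reduction of (A1+A2), A3, A4, A5, which is the overall transfer function T(s) = C(s)/R(s) in lowest terms

Answer: (8*s^2 - 56*s - 40)/(12*s^6 + 7*s^5 - 38*s^4 - 61*s^3 - 61*s^2 - 42*s - 9)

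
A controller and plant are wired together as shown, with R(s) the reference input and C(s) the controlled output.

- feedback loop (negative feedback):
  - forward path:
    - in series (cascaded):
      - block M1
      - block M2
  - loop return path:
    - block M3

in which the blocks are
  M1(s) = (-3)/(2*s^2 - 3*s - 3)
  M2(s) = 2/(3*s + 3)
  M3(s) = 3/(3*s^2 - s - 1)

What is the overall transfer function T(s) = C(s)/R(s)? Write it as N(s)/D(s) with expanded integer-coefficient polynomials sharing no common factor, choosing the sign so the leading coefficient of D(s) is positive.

Step 1: multiply M1, M2 (series); result (-2)/(2*s^3 - s^2 - 6*s - 3)
Step 2: apply the feedback formula to (M1*M2), M3, giving the overall T(s)

Hence the answer: (-6*s^2 + 2*s + 2)/(6*s^5 - 5*s^4 - 19*s^3 - 2*s^2 + 9*s - 3)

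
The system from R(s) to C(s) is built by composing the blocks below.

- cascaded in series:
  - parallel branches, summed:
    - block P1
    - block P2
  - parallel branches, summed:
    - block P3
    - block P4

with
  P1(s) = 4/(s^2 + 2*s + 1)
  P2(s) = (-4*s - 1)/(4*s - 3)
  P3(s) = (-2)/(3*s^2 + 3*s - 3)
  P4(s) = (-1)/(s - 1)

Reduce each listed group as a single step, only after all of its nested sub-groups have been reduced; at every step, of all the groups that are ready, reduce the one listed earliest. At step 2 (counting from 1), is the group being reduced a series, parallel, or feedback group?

Step 1: add P1, P2 (parallel)
Step 2: add P3, P4 (parallel)
Step 3: combine (P1+P2), (P3+P4) in series
So the answer for step 2 is parallel.

Final answer: parallel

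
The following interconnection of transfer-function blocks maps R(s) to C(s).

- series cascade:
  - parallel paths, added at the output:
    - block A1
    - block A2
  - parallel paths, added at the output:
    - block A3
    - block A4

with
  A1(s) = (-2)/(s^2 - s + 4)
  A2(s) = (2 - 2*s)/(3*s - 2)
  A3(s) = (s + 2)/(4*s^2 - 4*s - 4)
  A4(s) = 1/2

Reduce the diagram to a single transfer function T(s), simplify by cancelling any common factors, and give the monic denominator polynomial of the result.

Step 1. parallel reduction of A1, A2, giving (-2*s^3 + 4*s^2 - 16*s + 12)/(3*s^3 - 5*s^2 + 14*s - 8)
Step 2. reduce the parallel group A3, A4, giving (2*s^2 - s)/(4*s^2 - 4*s - 4)
Step 3. cascade (A1+A2), (A3+A4), giving (-2*s^5 + 5*s^4 - 18*s^3 + 20*s^2 - 6*s)/(6*s^5 - 16*s^4 + 32*s^3 - 34*s^2 - 12*s + 16)
The result of step 3 is T(s) in lowest terms. Its denominator has leading coefficient 6; dividing the denominator through by 6 makes it monic.

Final answer: s^5 - 8*s^4/3 + 16*s^3/3 - 17*s^2/3 - 2*s + 8/3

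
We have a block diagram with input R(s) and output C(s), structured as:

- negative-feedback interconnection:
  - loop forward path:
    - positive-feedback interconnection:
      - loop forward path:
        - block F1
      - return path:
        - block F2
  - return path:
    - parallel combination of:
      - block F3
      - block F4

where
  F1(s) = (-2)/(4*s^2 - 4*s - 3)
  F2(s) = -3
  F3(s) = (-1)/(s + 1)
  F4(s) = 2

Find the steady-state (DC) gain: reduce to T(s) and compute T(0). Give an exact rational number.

Step 1. reduce the feedback loop with forward F1 and return F2 gives (-2)/(4*s^2 - 4*s - 9)
Step 2. combine F3, F4 in parallel gives (2*s + 1)/(s + 1)
Step 3. apply the feedback formula to [F1/(1-F1*F2)], (F3+F4) gives (-2*s - 2)/(4*s^3 - 17*s - 11)
The step-3 result is T(s). Setting s = 0: T(0) = -2/(-11) = 2/11.

Final answer: 2/11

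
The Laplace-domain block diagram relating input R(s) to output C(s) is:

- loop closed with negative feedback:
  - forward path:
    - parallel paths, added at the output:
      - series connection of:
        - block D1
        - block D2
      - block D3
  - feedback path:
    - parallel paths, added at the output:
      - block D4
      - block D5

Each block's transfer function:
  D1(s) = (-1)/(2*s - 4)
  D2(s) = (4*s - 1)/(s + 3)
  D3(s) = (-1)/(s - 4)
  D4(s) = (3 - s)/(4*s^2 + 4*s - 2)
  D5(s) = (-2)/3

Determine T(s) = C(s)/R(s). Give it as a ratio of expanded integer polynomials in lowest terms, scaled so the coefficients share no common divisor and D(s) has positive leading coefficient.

Reducing step by step:

(1) multiply D1, D2 (series) -> (1 - 4*s)/(2*s^2 + 2*s - 12)
(2) reduce the parallel group (D1*D2), D3 -> (-6*s^2 + 15*s + 8)/(2*s^3 - 6*s^2 - 20*s + 48)
(3) reduce the parallel group D4, D5 -> (-8*s^2 - 11*s + 13)/(12*s^2 + 12*s - 6)
(4) close the feedback loop around ((D1*D2)+D3), (D4+D5) - this is the overall T(s), already in the required normalized form

Answer: (-72*s^4 + 108*s^3 + 312*s^2 + 6*s - 48)/(24*s^5 - 378*s^3 + 65*s^2 + 803*s - 184)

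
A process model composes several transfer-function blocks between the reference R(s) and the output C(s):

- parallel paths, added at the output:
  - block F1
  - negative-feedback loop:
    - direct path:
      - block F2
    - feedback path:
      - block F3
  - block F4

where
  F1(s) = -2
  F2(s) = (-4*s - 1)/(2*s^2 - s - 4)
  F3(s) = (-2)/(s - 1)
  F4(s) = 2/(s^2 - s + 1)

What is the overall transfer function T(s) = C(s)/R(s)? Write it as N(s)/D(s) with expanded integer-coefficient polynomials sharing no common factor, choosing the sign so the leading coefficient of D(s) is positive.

The answer is (-4*s^5 + 6*s^4 - 9*s^3 - 8*s^2 + 14*s + 1)/(2*s^5 - 5*s^4 + 10*s^3 - 2*s^2 - s + 6).

Reasoning:
Step 1. apply the feedback formula to F2, F3 gives (-4*s^2 + 3*s + 1)/(2*s^3 - 3*s^2 + 5*s + 6)
Step 2. combine F1, [F2/(1+F2*F3)], F4 in parallel - this is the overall T(s), already in the required normalized form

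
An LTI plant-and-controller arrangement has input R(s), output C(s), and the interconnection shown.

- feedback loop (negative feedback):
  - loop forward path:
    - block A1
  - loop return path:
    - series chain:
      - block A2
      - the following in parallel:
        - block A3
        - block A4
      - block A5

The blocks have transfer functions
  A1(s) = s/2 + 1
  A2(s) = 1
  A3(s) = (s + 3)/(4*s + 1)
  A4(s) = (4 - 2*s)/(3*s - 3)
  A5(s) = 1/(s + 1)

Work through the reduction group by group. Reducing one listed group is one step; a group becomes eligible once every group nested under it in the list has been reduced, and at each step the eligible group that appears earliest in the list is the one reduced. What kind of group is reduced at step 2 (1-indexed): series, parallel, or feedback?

Step 1 - reduce the parallel group A3, A4
Step 2 - combine A2, (A3+A4), A5 in series
Step 3 - apply the feedback formula to A1, (A2*(A3+A4)*A5)
At step 2 the group reduced is series.

Final answer: series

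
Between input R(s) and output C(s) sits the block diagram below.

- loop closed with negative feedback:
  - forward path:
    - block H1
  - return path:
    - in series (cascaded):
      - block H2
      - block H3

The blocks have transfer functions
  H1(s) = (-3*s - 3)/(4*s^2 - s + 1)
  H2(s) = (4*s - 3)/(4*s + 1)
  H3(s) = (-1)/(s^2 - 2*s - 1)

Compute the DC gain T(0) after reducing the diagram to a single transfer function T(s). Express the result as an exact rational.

Reducing step by step:

1. series reduction of H2, H3 gives (3 - 4*s)/(4*s^3 - 7*s^2 - 6*s - 1)
2. feedback reduction of H1, (H2*H3) gives (-12*s^4 + 9*s^3 + 39*s^2 + 21*s + 3)/(16*s^5 - 32*s^4 - 13*s^3 + 7*s^2 - 2*s - 10)
Step 2 gives the overall T(s). Then T(0) = 3/(-10) = -3/10.

Answer: -3/10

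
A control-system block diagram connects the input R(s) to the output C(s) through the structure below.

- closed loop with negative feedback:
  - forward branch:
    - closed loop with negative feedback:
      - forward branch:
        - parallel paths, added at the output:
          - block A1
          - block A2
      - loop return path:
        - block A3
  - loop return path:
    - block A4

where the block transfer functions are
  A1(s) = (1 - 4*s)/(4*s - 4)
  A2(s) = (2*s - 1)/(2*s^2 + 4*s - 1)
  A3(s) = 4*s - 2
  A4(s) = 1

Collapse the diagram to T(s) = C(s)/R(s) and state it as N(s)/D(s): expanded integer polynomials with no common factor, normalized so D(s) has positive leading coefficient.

[1] add A1, A2 (parallel), giving (-8*s^3 - 6*s^2 - 4*s + 3)/(8*s^3 + 8*s^2 - 20*s + 4)
[2] apply the feedback formula to (A1+A2), A3, giving (8*s^3 + 6*s^2 + 4*s - 3)/(32*s^4 - 4*s^2 + 2)
[3] apply the feedback formula to [(A1+A2)/(1+(A1+A2)*A3)], A4, which is the overall transfer function T(s) = C(s)/R(s) in lowest terms

Therefore the answer is (8*s^3 + 6*s^2 + 4*s - 3)/(32*s^4 + 8*s^3 + 2*s^2 + 4*s - 1).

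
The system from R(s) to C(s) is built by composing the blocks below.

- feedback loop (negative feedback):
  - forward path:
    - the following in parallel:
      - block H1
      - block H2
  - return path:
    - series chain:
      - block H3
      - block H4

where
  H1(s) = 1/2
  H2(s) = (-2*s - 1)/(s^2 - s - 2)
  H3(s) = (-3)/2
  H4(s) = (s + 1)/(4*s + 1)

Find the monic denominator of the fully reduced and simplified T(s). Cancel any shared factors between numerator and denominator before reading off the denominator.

1. add H1, H2 (parallel), giving (s^2 - 5*s - 4)/(2*s^2 - 2*s - 4)
2. cascade H3, H4, giving (-3*s - 3)/(8*s + 2)
3. collapse the loop ((H1+H2) forward, (H3*H4) return), giving (8*s^3 - 38*s^2 - 42*s - 8)/(13*s^3 - 9*s + 4)
That last expression is T(s), already simplified. Scaling its denominator by 1/13 (the reciprocal of the leading coefficient) yields the monic denominator.

Final answer: s^3 - 9*s/13 + 4/13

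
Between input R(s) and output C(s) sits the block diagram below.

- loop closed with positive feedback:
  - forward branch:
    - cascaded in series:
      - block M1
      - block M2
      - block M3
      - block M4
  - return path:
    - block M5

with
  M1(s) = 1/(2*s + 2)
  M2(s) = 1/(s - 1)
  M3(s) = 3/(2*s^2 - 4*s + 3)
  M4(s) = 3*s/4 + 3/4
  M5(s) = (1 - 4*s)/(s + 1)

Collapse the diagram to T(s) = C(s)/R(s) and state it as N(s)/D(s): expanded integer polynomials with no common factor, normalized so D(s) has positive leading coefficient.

[1] reduce the series chain M1, M2, M3, M4 -> 9/(16*s^3 - 48*s^2 + 56*s - 24)
[2] collapse the loop ((M1*M2*M3*M4) forward, M5 return), which is the overall transfer function T(s) = C(s)/R(s) in lowest terms

Therefore the answer is (9*s + 9)/(16*s^4 - 32*s^3 + 8*s^2 + 68*s - 33).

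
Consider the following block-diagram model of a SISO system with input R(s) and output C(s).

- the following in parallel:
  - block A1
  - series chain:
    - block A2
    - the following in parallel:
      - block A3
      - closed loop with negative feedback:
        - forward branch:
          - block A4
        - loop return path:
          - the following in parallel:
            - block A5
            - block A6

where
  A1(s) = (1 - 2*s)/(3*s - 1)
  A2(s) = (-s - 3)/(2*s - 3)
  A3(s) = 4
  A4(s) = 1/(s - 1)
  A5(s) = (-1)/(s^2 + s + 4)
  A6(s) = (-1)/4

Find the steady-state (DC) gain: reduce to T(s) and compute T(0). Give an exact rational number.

First reduce the diagram to T(s).

[1] combine A5, A6 in parallel: (-s^2 - s - 8)/(4*s^2 + 4*s + 16)
[2] reduce the feedback loop with forward A4 and return (A5+A6): (4*s^2 + 4*s + 16)/(4*s^3 - s^2 + 11*s - 24)
[3] sum the parallel branches A3, [A4/(1+A4*(A5+A6))]: (16*s^3 + 48*s - 80)/(4*s^3 - s^2 + 11*s - 24)
[4] reduce the series chain A2, (A3+[A4/(1+A4*(A5+A6))]): (-16*s^4 - 48*s^3 - 48*s^2 - 64*s + 240)/(8*s^4 - 14*s^3 + 25*s^2 - 81*s + 72)
[5] reduce the parallel group A1, (A2*(A3+[A4/(1+A4*(A5+A6))])): (-64*s^5 - 92*s^4 - 160*s^3 + 43*s^2 + 559*s - 168)/(24*s^5 - 50*s^4 + 89*s^3 - 268*s^2 + 297*s - 72)
Step 5 gives the overall T(s). Then T(0) = -168/(-72) = 7/3.

Answer: 7/3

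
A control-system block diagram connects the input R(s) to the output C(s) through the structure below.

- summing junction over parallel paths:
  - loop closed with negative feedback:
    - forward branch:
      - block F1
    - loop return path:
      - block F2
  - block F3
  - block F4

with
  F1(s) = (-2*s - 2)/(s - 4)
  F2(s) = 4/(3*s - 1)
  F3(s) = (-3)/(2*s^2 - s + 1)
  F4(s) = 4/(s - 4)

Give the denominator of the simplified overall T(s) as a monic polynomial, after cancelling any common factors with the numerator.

Step 1 - collapse the loop (F1 forward, F2 return), giving (-6*s^2 - 4*s + 2)/(3*s^2 - 21*s - 4)
Step 2 - combine [F1/(1+F1*F2)], F3, F4 in parallel, giving (-12*s^5 + 70*s^4 - 179*s^3 + 149*s^2 - 282*s - 72)/(6*s^5 - 69*s^4 + 196*s^3 - 81*s^2 + 64*s + 16)
Step 2 gives the fully reduced T(s), with no common factor left to cancel. The denominator's leading coefficient is 6, so divide each of its coefficients by 6 to get the monic form.

Answer: s^5 - 23*s^4/2 + 98*s^3/3 - 27*s^2/2 + 32*s/3 + 8/3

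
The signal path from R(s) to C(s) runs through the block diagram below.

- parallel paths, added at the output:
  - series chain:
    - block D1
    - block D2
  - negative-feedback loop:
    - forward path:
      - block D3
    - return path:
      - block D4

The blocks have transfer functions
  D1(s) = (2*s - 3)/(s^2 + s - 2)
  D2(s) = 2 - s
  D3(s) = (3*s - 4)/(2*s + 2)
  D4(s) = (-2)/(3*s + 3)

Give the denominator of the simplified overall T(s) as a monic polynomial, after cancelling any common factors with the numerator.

1. cascade D1, D2: (-2*s^2 + 7*s - 6)/(s^2 + s - 2)
2. reduce the feedback loop with forward D3 and return D4: (9*s^2 - 3*s - 12)/(6*s^2 + 6*s + 14)
3. reduce the parallel group (D1*D2), [D3/(1+D3*D4)]: (-3*s^4 + 36*s^3 - 55*s^2 + 56*s - 60)/(6*s^4 + 12*s^3 + 8*s^2 + 2*s - 28)
The result of step 3 is T(s) in lowest terms. Its denominator has leading coefficient 6; dividing the denominator through by 6 makes it monic.

Answer: s^4 + 2*s^3 + 4*s^2/3 + s/3 - 14/3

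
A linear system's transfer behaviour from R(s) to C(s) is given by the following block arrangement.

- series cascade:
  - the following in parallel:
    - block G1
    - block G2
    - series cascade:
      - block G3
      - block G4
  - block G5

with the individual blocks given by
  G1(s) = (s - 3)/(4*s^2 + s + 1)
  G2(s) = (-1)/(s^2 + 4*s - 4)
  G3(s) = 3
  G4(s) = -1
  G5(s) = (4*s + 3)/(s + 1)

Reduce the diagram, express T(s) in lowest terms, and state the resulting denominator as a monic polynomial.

[1] cascade G3, G4 = -3
[2] reduce the parallel group G1, G2, (G3*G4) = (-12*s^4 - 50*s^3 + 30*s^2 - 17*s + 23)/(4*s^4 + 17*s^3 - 11*s^2 - 4)
[3] cascade (G1+G2+(G3*G4)), G5 = (-48*s^5 - 236*s^4 - 30*s^3 + 22*s^2 + 41*s + 69)/(4*s^5 + 21*s^4 + 6*s^3 - 11*s^2 - 4*s - 4)
The result of step 3 is T(s) in lowest terms. Its denominator has leading coefficient 4; dividing the denominator through by 4 makes it monic.

Therefore the answer is s^5 + 21*s^4/4 + 3*s^3/2 - 11*s^2/4 - s - 1.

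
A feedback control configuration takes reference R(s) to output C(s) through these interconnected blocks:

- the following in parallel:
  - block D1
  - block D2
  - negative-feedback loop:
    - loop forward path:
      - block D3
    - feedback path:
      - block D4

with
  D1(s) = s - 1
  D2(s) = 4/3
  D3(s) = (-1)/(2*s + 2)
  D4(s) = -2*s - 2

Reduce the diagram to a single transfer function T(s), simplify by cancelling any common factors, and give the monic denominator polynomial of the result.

Step 1: apply the feedback formula to D3, D4 gives (-1)/(4*s + 4)
Step 2: combine D1, D2, [D3/(1+D3*D4)] in parallel gives (12*s^2 + 16*s + 1)/(12*s + 12)
T(s) is the step-2 result (common factors already cancelled). Leading coefficient of the denominator: 12. Divide through by 12 for the monic polynomial.

Answer: s + 1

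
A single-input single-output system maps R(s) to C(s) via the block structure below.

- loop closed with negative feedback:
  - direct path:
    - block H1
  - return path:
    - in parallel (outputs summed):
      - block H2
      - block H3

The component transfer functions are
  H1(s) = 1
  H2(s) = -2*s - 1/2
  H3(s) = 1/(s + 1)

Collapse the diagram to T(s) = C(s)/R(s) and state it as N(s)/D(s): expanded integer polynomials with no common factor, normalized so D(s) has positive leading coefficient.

[1] combine H2, H3 in parallel = (-4*s^2 - 5*s + 1)/(2*s + 2)
[2] collapse the loop (H1 forward, (H2+H3) return); the result is T(s) itself (integer coefficients, no common factor, positive leading denominator coefficient)

Final answer: (-2*s - 2)/(4*s^2 + 3*s - 3)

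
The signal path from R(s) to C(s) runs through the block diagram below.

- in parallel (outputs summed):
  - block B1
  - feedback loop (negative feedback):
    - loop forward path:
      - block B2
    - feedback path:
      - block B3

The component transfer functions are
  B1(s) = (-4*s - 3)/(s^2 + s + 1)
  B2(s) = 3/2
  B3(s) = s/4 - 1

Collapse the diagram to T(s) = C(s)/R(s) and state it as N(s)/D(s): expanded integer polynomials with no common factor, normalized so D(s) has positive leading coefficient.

First reduce the diagram to T(s).

[1] feedback reduction of B2, B3, giving 12/(3*s - 4)
[2] combine B1, [B2/(1+B2*B3)] in parallel - this is the overall T(s), already in the required normalized form

Answer: (19*s + 24)/(3*s^3 - s^2 - s - 4)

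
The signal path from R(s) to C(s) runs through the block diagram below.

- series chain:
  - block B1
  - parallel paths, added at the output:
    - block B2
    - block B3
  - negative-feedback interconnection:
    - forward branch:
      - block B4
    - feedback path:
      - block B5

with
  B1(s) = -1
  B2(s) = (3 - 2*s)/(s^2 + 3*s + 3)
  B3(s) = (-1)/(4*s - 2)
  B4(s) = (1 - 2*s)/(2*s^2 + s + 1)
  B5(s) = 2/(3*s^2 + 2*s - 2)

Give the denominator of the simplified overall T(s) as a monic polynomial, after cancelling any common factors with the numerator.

1. parallel reduction of B2, B3: (-9*s^2 + 13*s - 9)/(4*s^3 + 10*s^2 + 6*s - 6)
2. reduce the feedback loop with forward B4 and return B5: (-6*s^3 - s^2 + 6*s - 2)/(6*s^4 + 7*s^3 + s^2 - 4*s)
3. reduce the series chain B1, (B2+B3), [B4/(1+B4*B5)]: (-27*s^4 + 21*s^3 + 17*s^2 - 44*s + 18)/(12*s^6 + 50*s^5 + 80*s^4 + 40*s^3 - 18*s^2 - 24*s)
Step 3 gives the fully reduced T(s), with no common factor left to cancel. The denominator's leading coefficient is 12, so divide each of its coefficients by 12 to get the monic form.

Therefore the answer is s^6 + 25*s^5/6 + 20*s^4/3 + 10*s^3/3 - 3*s^2/2 - 2*s.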